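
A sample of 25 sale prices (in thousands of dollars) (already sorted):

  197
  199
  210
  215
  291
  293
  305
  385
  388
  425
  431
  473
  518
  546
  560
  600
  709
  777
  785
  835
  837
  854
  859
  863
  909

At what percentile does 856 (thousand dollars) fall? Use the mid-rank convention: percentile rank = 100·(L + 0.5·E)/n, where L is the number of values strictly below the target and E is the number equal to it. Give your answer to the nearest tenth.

88.0

Count below 856: L = 22; count equal: E = 0; n = 25.
Percentile rank = 100·(22 + 0.5·0)/25 = 100·22/25 = 88.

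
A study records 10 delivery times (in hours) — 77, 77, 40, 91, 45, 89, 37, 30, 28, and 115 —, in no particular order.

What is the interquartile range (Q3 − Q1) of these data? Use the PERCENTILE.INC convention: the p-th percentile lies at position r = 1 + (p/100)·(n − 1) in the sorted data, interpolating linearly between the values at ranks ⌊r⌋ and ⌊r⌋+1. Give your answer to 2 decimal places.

48.25

Sorted: 28, 30, 37, 40, 45, 77, 77, 89, 91, 115.
n = 10.
P25: r = 3.25; ranks 3–4 are 37, 40; interpolating gives 37.75.
P75: r = 7.75; ranks 7–8 are 77, 89; interpolating gives 86.
Difference: 86 − 37.75 = 48.25.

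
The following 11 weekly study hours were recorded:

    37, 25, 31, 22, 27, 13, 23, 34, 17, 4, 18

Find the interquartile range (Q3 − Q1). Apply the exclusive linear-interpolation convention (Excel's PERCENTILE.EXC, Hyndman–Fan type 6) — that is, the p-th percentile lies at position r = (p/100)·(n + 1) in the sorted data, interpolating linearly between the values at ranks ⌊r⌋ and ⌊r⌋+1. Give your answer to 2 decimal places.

Sorted: 4, 13, 17, 18, 22, 23, 25, 27, 31, 34, 37.
n = 11.
P25: r = 3 (integer) → 17.
P75: r = 9 (integer) → 31.
Difference: 31 − 17 = 14.

14.00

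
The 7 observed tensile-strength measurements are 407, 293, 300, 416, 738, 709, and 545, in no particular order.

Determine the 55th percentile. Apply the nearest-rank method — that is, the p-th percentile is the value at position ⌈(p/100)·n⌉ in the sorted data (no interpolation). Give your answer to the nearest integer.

416

Sorted: 293, 300, 407, 416, 545, 709, 738.
n = 7.
Position = ⌈55/100 · 7⌉ = ⌈3.85⌉ = 4.
The value at rank 4 is 416.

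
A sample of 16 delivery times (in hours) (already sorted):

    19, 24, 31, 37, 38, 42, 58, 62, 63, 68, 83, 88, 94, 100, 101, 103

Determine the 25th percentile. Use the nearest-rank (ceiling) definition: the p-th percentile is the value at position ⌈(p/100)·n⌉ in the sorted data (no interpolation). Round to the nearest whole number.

37

n = 16.
Position = ⌈25/100 · 16⌉ = ⌈4⌉ = 4.
The value at rank 4 is 37.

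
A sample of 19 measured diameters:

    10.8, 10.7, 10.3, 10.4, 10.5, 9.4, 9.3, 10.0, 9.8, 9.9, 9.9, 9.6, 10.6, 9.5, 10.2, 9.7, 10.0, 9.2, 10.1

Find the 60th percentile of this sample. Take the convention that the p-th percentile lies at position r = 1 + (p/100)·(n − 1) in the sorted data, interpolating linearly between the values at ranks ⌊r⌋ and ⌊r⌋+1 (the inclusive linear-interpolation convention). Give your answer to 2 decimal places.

Sorted: 9.2, 9.3, 9.4, 9.5, 9.6, 9.7, 9.8, 9.9, 9.9, 10.0, 10.0, 10.1, 10.2, 10.3, 10.4, 10.5, 10.6, 10.7, 10.8.
n = 19.
r = 1 + (60/100)·(19 − 1) = 1 + 10.8 = 11.8.
Rank 11 is 10.0 and rank 12 is 10.1.
Interpolate: 10.0 + 0.8·(10.1 − 10.0) = 10.0 + 0.8·0.1 = 10.08.

10.08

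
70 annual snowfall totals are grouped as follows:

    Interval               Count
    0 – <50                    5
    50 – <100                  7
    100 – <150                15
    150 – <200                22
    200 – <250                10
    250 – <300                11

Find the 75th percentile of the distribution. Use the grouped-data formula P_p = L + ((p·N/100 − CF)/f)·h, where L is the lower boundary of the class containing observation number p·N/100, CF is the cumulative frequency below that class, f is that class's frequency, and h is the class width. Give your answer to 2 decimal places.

217.50

N = 70; target position k = 75/100 · 70 = 52.5.
Cumulative frequencies: 5, 12, 27, 49, 59, 70.
Observation 52.5 falls in the class 200 – <250.
L = 200, CF = 49, f = 10, h = 50.
P75 = 200 + ((52.5 − 49)/10)·50 = 200 + 17.5 = 217.5.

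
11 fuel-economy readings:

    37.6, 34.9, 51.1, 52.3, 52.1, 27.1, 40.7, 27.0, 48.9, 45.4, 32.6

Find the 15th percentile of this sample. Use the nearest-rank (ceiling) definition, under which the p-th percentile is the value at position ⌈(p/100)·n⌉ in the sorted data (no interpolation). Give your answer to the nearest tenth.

27.1

Sorted: 27.0, 27.1, 32.6, 34.9, 37.6, 40.7, 45.4, 48.9, 51.1, 52.1, 52.3.
n = 11.
Position = ⌈15/100 · 11⌉ = ⌈1.65⌉ = 2.
The value at rank 2 is 27.1.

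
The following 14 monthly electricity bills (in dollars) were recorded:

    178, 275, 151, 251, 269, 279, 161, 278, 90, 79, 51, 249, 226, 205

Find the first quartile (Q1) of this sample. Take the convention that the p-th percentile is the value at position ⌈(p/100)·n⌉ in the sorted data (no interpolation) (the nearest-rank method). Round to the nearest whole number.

Sorted: 51, 79, 90, 151, 161, 178, 205, 226, 249, 251, 269, 275, 278, 279.
n = 14.
Position = ⌈25/100 · 14⌉ = ⌈3.5⌉ = 4.
The value at rank 4 is 151.

151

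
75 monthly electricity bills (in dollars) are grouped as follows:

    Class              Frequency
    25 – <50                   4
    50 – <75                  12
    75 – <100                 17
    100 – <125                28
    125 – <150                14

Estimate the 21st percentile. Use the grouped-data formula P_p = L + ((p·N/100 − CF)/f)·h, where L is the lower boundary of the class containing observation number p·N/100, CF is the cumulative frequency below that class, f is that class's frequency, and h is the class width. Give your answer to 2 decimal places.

74.48

N = 75; target position k = 21/100 · 75 = 15.75.
Cumulative frequencies: 4, 16, 33, 61, 75.
Observation 15.75 falls in the class 50 – <75.
L = 50, CF = 4, f = 12, h = 25.
P21 = 50 + ((15.75 − 4)/12)·25 = 50 + 24.4792 = 74.4792.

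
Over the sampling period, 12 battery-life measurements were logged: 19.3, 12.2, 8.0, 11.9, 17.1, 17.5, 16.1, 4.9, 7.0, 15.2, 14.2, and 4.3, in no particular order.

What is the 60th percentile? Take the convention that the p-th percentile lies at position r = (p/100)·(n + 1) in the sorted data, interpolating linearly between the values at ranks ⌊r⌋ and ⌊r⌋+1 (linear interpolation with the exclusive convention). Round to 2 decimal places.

15.00

Sorted: 4.3, 4.9, 7.0, 8.0, 11.9, 12.2, 14.2, 15.2, 16.1, 17.1, 17.5, 19.3.
n = 12.
r = (60/100)·(12 + 1) = 7.8.
Rank 7 is 14.2 and rank 8 is 15.2.
Interpolate: 14.2 + 0.8·(15.2 − 14.2) = 14.2 + 0.8·1 = 15.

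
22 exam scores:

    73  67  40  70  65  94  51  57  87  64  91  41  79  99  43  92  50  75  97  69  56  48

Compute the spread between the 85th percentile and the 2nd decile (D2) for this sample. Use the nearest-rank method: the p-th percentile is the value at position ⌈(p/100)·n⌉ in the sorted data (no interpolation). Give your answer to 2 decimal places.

Sorted: 40, 41, 43, 48, 50, 51, 56, 57, 64, 65, 67, 69, 70, 73, 75, 79, 87, 91, 92, 94, 97, 99.
n = 22.
P20: rank ⌈20/100·22⌉ = 5 → 50.
P85: rank ⌈85/100·22⌉ = 19 → 92.
Difference: 92 − 50 = 42.

42.00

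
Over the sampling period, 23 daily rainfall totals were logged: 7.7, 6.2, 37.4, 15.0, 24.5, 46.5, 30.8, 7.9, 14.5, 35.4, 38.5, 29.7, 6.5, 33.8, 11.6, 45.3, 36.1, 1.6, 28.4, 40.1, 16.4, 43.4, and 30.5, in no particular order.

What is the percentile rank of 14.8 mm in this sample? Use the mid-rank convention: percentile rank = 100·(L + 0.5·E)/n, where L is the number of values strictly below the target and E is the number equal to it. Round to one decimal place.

Sorted: 1.6, 6.2, 6.5, 7.7, 7.9, 11.6, 14.5, 15.0, 16.4, 24.5, 28.4, 29.7, 30.5, 30.8, 33.8, 35.4, 36.1, 37.4, 38.5, 40.1, 43.4, 45.3, 46.5.
Count below 14.8: L = 7; count equal: E = 0; n = 23.
Percentile rank = 100·(7 + 0.5·0)/23 = 100·7/23 = 30.43.

30.4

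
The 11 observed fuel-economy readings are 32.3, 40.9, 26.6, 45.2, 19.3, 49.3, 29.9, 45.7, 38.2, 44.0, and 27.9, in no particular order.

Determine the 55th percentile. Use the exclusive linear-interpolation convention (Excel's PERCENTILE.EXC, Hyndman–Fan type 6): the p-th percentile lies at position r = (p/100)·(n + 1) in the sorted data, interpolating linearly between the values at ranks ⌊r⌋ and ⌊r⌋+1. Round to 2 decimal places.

Sorted: 19.3, 26.6, 27.9, 29.9, 32.3, 38.2, 40.9, 44.0, 45.2, 45.7, 49.3.
n = 11.
r = (55/100)·(11 + 1) = 6.6.
Rank 6 is 38.2 and rank 7 is 40.9.
Interpolate: 38.2 + 0.6·(40.9 − 38.2) = 38.2 + 0.6·2.7 = 39.82.

39.82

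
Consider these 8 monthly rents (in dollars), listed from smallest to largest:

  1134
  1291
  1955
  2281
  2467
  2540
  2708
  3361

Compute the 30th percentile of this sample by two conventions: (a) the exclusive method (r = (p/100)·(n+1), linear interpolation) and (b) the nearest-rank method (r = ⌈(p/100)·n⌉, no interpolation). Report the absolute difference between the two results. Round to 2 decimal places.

n = 8.
(a) r = 2.7; between ranks 2 (1291) and 3 (1955): 1755.8.
(b) the nearest-rank method: rank 3 → 1955.
|1755.8 − 1955| = 199.2.

199.20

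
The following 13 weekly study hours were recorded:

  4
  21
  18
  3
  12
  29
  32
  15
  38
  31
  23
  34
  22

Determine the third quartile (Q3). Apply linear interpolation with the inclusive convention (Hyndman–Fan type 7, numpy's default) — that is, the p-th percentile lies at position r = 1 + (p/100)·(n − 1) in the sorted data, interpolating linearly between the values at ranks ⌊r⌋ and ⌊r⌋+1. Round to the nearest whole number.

Sorted: 3, 4, 12, 15, 18, 21, 22, 23, 29, 31, 32, 34, 38.
n = 13.
r = 1 + (75/100)·(13 − 1) = 1 + 9 = 10.
r is an integer, so P75 is the value at rank 10: 31.

31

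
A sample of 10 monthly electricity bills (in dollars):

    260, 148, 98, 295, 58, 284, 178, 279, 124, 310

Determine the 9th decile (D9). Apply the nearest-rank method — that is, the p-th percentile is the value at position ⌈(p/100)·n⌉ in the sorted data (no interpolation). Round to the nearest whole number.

295

Sorted: 58, 98, 124, 148, 178, 260, 279, 284, 295, 310.
n = 10.
Position = ⌈90/100 · 10⌉ = ⌈9⌉ = 9.
The value at rank 9 is 295.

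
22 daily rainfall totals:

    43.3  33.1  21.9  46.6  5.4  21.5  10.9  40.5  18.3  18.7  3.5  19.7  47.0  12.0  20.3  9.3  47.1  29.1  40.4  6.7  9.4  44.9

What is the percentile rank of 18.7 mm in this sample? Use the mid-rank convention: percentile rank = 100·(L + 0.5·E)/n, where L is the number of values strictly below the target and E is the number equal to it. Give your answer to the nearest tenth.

Sorted: 3.5, 5.4, 6.7, 9.3, 9.4, 10.9, 12.0, 18.3, 18.7, 19.7, 20.3, 21.5, 21.9, 29.1, 33.1, 40.4, 40.5, 43.3, 44.9, 46.6, 47.0, 47.1.
Count below 18.7: L = 8; count equal: E = 1; n = 22.
Percentile rank = 100·(8 + 0.5·1)/22 = 100·8.5/22 = 38.64.

38.6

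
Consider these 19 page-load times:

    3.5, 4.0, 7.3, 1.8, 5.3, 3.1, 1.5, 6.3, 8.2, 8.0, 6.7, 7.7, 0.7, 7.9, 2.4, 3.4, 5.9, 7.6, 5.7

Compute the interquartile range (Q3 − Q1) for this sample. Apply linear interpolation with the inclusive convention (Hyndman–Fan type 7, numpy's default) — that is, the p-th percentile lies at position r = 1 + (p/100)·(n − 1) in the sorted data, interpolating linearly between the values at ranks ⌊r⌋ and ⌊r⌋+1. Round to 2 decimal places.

Sorted: 0.7, 1.5, 1.8, 2.4, 3.1, 3.4, 3.5, 4.0, 5.3, 5.7, 5.9, 6.3, 6.7, 7.3, 7.6, 7.7, 7.9, 8.0, 8.2.
n = 19.
P25: r = 5.5; ranks 5–6 are 3.1, 3.4; interpolating gives 3.25.
P75: r = 14.5; ranks 14–15 are 7.3, 7.6; interpolating gives 7.45.
Difference: 7.45 − 3.25 = 4.2.

4.20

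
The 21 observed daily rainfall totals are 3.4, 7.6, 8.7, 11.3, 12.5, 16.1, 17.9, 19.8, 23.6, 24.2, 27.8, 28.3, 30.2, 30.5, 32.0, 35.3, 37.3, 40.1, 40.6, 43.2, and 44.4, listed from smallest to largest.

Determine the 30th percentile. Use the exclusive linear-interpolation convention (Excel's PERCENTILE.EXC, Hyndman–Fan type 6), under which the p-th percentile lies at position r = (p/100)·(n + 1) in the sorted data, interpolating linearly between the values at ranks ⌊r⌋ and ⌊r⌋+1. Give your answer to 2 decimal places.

n = 21.
r = (30/100)·(21 + 1) = 6.6.
Rank 6 is 16.1 and rank 7 is 17.9.
Interpolate: 16.1 + 0.6·(17.9 − 16.1) = 16.1 + 0.6·1.8 = 17.18.

17.18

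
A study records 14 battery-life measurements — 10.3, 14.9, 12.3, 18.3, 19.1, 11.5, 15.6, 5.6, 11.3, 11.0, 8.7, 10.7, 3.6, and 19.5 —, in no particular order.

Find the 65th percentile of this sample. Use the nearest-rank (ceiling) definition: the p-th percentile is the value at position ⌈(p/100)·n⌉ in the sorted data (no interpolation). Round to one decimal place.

14.9

Sorted: 3.6, 5.6, 8.7, 10.3, 10.7, 11.0, 11.3, 11.5, 12.3, 14.9, 15.6, 18.3, 19.1, 19.5.
n = 14.
Position = ⌈65/100 · 14⌉ = ⌈9.1⌉ = 10.
The value at rank 10 is 14.9.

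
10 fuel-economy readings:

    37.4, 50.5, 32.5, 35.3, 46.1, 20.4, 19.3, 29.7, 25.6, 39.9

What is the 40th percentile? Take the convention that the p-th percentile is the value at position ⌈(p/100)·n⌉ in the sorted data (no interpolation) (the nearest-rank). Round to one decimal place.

Sorted: 19.3, 20.4, 25.6, 29.7, 32.5, 35.3, 37.4, 39.9, 46.1, 50.5.
n = 10.
Position = ⌈40/100 · 10⌉ = ⌈4⌉ = 4.
The value at rank 4 is 29.7.

29.7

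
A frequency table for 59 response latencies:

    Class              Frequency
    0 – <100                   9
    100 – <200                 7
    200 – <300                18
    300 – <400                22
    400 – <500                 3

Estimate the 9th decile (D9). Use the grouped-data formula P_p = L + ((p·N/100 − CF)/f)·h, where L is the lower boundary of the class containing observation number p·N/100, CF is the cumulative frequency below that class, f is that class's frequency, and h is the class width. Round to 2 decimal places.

N = 59; target position k = 90/100 · 59 = 53.1.
Cumulative frequencies: 9, 16, 34, 56, 59.
Observation 53.1 falls in the class 300 – <400.
L = 300, CF = 34, f = 22, h = 100.
P90 = 300 + ((53.1 − 34)/22)·100 = 300 + 86.8182 = 386.818.

386.82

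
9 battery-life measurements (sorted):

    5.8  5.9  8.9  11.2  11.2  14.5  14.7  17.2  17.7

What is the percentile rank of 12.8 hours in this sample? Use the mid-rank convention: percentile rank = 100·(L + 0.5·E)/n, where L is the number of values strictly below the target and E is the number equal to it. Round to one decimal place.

Count below 12.8: L = 5; count equal: E = 0; n = 9.
Percentile rank = 100·(5 + 0.5·0)/9 = 100·5/9 = 55.56.

55.6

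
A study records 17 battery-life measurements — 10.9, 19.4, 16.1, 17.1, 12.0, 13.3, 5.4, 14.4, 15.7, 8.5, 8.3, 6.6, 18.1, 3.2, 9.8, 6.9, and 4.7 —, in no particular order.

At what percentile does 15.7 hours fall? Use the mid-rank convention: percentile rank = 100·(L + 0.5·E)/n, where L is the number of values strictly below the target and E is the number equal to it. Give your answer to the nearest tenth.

Sorted: 3.2, 4.7, 5.4, 6.6, 6.9, 8.3, 8.5, 9.8, 10.9, 12.0, 13.3, 14.4, 15.7, 16.1, 17.1, 18.1, 19.4.
Count below 15.7: L = 12; count equal: E = 1; n = 17.
Percentile rank = 100·(12 + 0.5·1)/17 = 100·12.5/17 = 73.53.

73.5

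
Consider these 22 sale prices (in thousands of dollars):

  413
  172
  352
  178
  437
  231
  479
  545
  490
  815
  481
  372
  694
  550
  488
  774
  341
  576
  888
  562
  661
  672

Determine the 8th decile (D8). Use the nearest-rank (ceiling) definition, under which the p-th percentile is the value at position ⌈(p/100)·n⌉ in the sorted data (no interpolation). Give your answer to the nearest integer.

Sorted: 172, 178, 231, 341, 352, 372, 413, 437, 479, 481, 488, 490, 545, 550, 562, 576, 661, 672, 694, 774, 815, 888.
n = 22.
Position = ⌈80/100 · 22⌉ = ⌈17.6⌉ = 18.
The value at rank 18 is 672.

672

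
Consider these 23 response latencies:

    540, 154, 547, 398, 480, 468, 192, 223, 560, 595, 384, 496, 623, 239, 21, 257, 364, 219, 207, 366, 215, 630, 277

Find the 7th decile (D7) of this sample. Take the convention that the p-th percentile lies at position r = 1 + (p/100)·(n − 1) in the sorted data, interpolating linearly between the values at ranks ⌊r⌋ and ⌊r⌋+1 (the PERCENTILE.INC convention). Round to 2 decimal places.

Sorted: 21, 154, 192, 207, 215, 219, 223, 239, 257, 277, 364, 366, 384, 398, 468, 480, 496, 540, 547, 560, 595, 623, 630.
n = 23.
r = 1 + (70/100)·(23 − 1) = 1 + 15.4 = 16.4.
Rank 16 is 480 and rank 17 is 496.
Interpolate: 480 + 0.4·(496 − 480) = 480 + 0.4·16 = 486.4.

486.40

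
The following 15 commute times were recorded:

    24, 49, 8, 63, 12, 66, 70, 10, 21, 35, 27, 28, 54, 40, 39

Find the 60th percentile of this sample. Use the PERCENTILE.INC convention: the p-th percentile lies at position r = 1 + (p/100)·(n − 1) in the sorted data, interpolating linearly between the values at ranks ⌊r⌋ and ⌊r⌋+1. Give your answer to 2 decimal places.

Sorted: 8, 10, 12, 21, 24, 27, 28, 35, 39, 40, 49, 54, 63, 66, 70.
n = 15.
r = 1 + (60/100)·(15 − 1) = 1 + 8.4 = 9.4.
Rank 9 is 39 and rank 10 is 40.
Interpolate: 39 + 0.4·(40 − 39) = 39 + 0.4·1 = 39.4.

39.40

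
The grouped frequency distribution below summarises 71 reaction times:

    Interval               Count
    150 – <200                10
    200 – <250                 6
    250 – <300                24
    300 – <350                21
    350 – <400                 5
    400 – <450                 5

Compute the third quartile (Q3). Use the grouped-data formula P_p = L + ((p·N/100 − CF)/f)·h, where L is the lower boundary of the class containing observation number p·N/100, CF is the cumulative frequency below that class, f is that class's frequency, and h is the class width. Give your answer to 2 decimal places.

331.55

N = 71; target position k = 75/100 · 71 = 53.25.
Cumulative frequencies: 10, 16, 40, 61, 66, 71.
Observation 53.25 falls in the class 300 – <350.
L = 300, CF = 40, f = 21, h = 50.
P75 = 300 + ((53.25 − 40)/21)·50 = 300 + 31.5476 = 331.548.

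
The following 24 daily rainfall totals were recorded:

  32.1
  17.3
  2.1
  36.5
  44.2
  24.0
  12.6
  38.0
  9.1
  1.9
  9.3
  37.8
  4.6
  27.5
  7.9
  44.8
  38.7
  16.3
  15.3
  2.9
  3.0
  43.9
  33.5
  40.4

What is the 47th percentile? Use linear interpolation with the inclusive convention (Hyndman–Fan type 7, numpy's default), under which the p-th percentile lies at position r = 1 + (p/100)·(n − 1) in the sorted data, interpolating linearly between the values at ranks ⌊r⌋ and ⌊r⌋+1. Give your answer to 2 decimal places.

17.11

Sorted: 1.9, 2.1, 2.9, 3.0, 4.6, 7.9, 9.1, 9.3, 12.6, 15.3, 16.3, 17.3, 24.0, 27.5, 32.1, 33.5, 36.5, 37.8, 38.0, 38.7, 40.4, 43.9, 44.2, 44.8.
n = 24.
r = 1 + (47/100)·(24 − 1) = 1 + 10.81 = 11.81.
Rank 11 is 16.3 and rank 12 is 17.3.
Interpolate: 16.3 + 0.81·(17.3 − 16.3) = 16.3 + 0.81·1 = 17.11.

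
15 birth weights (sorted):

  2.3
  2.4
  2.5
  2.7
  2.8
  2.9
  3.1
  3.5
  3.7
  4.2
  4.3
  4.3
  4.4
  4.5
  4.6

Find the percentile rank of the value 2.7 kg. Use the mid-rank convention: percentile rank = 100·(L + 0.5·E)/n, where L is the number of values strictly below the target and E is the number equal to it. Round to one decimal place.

23.3

Count below 2.7: L = 3; count equal: E = 1; n = 15.
Percentile rank = 100·(3 + 0.5·1)/15 = 100·3.5/15 = 23.33.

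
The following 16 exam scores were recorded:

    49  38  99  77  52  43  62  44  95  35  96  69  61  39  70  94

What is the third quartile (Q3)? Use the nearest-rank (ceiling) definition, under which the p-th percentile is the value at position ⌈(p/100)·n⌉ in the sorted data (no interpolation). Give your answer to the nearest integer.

77

Sorted: 35, 38, 39, 43, 44, 49, 52, 61, 62, 69, 70, 77, 94, 95, 96, 99.
n = 16.
Position = ⌈75/100 · 16⌉ = ⌈12⌉ = 12.
The value at rank 12 is 77.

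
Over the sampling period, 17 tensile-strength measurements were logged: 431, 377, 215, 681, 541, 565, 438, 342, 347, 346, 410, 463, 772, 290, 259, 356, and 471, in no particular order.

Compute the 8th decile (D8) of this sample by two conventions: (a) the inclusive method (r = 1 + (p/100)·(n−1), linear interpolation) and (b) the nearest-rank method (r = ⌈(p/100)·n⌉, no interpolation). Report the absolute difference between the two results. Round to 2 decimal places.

Sorted: 215, 259, 290, 342, 346, 347, 356, 377, 410, 431, 438, 463, 471, 541, 565, 681, 772.
n = 17.
(a) r = 13.8; between ranks 13 (471) and 14 (541): 527.
(b) the nearest-rank method: rank 14 → 541.
|527 − 541| = 14.

14.00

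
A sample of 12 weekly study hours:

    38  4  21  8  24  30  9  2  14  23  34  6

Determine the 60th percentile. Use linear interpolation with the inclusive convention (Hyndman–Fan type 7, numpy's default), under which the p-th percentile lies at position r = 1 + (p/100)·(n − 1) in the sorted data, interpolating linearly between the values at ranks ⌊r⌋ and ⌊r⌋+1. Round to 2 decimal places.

22.20

Sorted: 2, 4, 6, 8, 9, 14, 21, 23, 24, 30, 34, 38.
n = 12.
r = 1 + (60/100)·(12 − 1) = 1 + 6.6 = 7.6.
Rank 7 is 21 and rank 8 is 23.
Interpolate: 21 + 0.6·(23 − 21) = 21 + 0.6·2 = 22.2.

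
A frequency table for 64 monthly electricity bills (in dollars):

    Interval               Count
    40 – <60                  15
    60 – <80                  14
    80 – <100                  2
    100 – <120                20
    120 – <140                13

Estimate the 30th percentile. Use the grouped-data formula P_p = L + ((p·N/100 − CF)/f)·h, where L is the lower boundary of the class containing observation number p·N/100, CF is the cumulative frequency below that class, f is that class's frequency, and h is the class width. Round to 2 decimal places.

N = 64; target position k = 30/100 · 64 = 19.2.
Cumulative frequencies: 15, 29, 31, 51, 64.
Observation 19.2 falls in the class 60 – <80.
L = 60, CF = 15, f = 14, h = 20.
P30 = 60 + ((19.2 − 15)/14)·20 = 60 + 6 = 66.

66.00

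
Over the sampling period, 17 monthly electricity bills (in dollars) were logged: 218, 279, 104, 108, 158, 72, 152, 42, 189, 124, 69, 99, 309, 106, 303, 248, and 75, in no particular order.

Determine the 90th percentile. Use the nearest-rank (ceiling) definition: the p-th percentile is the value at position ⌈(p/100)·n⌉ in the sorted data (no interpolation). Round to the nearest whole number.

Sorted: 42, 69, 72, 75, 99, 104, 106, 108, 124, 152, 158, 189, 218, 248, 279, 303, 309.
n = 17.
Position = ⌈90/100 · 17⌉ = ⌈15.3⌉ = 16.
The value at rank 16 is 303.

303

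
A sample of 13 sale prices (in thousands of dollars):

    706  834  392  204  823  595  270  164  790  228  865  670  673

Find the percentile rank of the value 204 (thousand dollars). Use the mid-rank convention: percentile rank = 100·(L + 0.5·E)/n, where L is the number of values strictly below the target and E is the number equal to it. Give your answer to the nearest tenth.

Sorted: 164, 204, 228, 270, 392, 595, 670, 673, 706, 790, 823, 834, 865.
Count below 204: L = 1; count equal: E = 1; n = 13.
Percentile rank = 100·(1 + 0.5·1)/13 = 100·1.5/13 = 11.54.

11.5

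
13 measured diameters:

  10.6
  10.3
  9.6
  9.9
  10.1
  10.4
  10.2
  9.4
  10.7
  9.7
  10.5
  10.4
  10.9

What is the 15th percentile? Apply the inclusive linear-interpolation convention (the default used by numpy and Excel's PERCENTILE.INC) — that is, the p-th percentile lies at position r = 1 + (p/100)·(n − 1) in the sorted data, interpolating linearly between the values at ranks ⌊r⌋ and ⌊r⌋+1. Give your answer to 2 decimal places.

9.68

Sorted: 9.4, 9.6, 9.7, 9.9, 10.1, 10.2, 10.3, 10.4, 10.4, 10.5, 10.6, 10.7, 10.9.
n = 13.
r = 1 + (15/100)·(13 − 1) = 1 + 1.8 = 2.8.
Rank 2 is 9.6 and rank 3 is 9.7.
Interpolate: 9.6 + 0.8·(9.7 − 9.6) = 9.6 + 0.8·0.1 = 9.68.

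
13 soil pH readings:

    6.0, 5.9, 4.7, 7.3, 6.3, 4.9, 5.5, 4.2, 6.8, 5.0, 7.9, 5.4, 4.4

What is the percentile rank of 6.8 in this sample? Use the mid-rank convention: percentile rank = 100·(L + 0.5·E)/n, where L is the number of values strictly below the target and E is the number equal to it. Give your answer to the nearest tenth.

Sorted: 4.2, 4.4, 4.7, 4.9, 5.0, 5.4, 5.5, 5.9, 6.0, 6.3, 6.8, 7.3, 7.9.
Count below 6.8: L = 10; count equal: E = 1; n = 13.
Percentile rank = 100·(10 + 0.5·1)/13 = 100·10.5/13 = 80.77.

80.8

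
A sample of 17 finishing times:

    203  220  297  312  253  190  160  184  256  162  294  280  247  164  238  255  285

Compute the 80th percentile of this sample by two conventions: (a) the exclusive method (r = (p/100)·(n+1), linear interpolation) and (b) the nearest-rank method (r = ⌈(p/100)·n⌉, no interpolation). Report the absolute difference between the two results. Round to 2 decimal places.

3.60

Sorted: 160, 162, 164, 184, 190, 203, 220, 238, 247, 253, 255, 256, 280, 285, 294, 297, 312.
n = 17.
(a) r = 14.4; between ranks 14 (285) and 15 (294): 288.6.
(b) the nearest-rank method: rank 14 → 285.
|288.6 − 285| = 3.6.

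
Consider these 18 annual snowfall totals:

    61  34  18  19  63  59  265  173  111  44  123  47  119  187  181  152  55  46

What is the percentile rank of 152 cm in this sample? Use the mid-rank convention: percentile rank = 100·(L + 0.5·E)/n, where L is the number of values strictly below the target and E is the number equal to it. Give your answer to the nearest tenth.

75.0

Sorted: 18, 19, 34, 44, 46, 47, 55, 59, 61, 63, 111, 119, 123, 152, 173, 181, 187, 265.
Count below 152: L = 13; count equal: E = 1; n = 18.
Percentile rank = 100·(13 + 0.5·1)/18 = 100·13.5/18 = 75.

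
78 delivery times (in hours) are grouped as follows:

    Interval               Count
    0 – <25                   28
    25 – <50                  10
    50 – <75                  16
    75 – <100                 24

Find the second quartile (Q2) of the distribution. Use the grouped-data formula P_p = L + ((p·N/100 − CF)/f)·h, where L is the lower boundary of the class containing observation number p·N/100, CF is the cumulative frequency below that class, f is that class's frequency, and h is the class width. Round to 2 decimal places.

51.56

N = 78; target position k = 50/100 · 78 = 39.
Cumulative frequencies: 28, 38, 54, 78.
Observation 39 falls in the class 50 – <75.
L = 50, CF = 38, f = 16, h = 25.
P50 = 50 + ((39 − 38)/16)·25 = 50 + 1.5625 = 51.5625.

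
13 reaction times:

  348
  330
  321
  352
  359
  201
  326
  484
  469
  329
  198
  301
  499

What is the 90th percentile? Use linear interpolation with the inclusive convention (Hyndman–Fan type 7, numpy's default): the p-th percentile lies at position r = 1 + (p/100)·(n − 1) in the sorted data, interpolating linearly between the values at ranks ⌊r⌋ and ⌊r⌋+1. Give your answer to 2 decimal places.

Sorted: 198, 201, 301, 321, 326, 329, 330, 348, 352, 359, 469, 484, 499.
n = 13.
r = 1 + (90/100)·(13 − 1) = 1 + 10.8 = 11.8.
Rank 11 is 469 and rank 12 is 484.
Interpolate: 469 + 0.8·(484 − 469) = 469 + 0.8·15 = 481.

481.00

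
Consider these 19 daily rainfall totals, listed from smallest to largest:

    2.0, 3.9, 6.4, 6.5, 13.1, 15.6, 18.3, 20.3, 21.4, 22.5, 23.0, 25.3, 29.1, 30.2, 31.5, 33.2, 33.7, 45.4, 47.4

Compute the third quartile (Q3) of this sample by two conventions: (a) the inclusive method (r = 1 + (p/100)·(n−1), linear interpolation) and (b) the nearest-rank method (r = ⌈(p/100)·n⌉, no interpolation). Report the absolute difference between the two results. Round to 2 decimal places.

n = 19.
(a) r = 14.5; between ranks 14 (30.2) and 15 (31.5): 30.85.
(b) the nearest-rank method: rank 15 → 31.5.
|30.85 − 31.5| = 0.65.

0.65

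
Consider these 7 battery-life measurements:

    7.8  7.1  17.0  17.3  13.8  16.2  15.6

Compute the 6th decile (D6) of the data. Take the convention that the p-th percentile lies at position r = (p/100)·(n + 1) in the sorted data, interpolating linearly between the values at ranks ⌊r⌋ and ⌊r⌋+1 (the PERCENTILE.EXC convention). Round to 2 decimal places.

16.08

Sorted: 7.1, 7.8, 13.8, 15.6, 16.2, 17.0, 17.3.
n = 7.
r = (60/100)·(7 + 1) = 4.8.
Rank 4 is 15.6 and rank 5 is 16.2.
Interpolate: 15.6 + 0.8·(16.2 − 15.6) = 15.6 + 0.8·0.6 = 16.08.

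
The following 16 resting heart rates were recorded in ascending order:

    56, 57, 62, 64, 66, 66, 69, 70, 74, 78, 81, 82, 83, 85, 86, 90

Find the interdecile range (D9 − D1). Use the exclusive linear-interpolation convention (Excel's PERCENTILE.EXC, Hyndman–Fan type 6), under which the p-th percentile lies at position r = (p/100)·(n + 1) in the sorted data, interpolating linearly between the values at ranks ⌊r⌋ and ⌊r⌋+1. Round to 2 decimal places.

30.50

n = 16.
P10: r = 1.7; ranks 1–2 are 56, 57; interpolating gives 56.7.
P90: r = 15.3; ranks 15–16 are 86, 90; interpolating gives 87.2.
Difference: 87.2 − 56.7 = 30.5.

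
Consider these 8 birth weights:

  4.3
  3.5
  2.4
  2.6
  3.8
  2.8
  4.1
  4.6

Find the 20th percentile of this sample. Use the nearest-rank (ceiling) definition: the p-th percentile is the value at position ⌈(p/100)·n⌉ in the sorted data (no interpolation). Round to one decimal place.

Sorted: 2.4, 2.6, 2.8, 3.5, 3.8, 4.1, 4.3, 4.6.
n = 8.
Position = ⌈20/100 · 8⌉ = ⌈1.6⌉ = 2.
The value at rank 2 is 2.6.

2.6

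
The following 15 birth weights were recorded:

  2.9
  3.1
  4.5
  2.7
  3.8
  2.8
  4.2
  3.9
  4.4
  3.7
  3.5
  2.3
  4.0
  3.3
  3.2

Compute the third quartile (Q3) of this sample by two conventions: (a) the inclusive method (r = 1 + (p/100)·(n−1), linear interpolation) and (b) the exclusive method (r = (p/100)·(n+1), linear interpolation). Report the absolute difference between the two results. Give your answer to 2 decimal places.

Sorted: 2.3, 2.7, 2.8, 2.9, 3.1, 3.2, 3.3, 3.5, 3.7, 3.8, 3.9, 4.0, 4.2, 4.4, 4.5.
n = 15.
(a) r = 11.5; between ranks 11 (3.9) and 12 (4.0): 3.95.
(b) r = 12 → value at rank 12 = 4.
|3.95 − 4| = 0.05.

0.05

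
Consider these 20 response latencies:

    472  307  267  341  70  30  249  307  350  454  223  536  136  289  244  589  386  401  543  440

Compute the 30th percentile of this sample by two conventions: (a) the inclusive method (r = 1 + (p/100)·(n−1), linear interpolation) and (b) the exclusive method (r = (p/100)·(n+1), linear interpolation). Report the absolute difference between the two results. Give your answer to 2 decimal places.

Sorted: 30, 70, 136, 223, 244, 249, 267, 289, 307, 307, 341, 350, 386, 401, 440, 454, 472, 536, 543, 589.
n = 20.
(a) r = 6.7; between ranks 6 (249) and 7 (267): 261.6.
(b) r = 6.3; between ranks 6 (249) and 7 (267): 254.4.
|261.6 − 254.4| = 7.2.

7.20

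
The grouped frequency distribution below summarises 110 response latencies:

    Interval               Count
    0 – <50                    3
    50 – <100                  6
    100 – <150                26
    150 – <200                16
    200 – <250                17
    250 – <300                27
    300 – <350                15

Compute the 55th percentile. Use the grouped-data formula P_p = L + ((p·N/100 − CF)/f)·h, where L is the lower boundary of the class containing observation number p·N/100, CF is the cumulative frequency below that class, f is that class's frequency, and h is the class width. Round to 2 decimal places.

227.94

N = 110; target position k = 55/100 · 110 = 60.5.
Cumulative frequencies: 3, 9, 35, 51, 68, 95, 110.
Observation 60.5 falls in the class 200 – <250.
L = 200, CF = 51, f = 17, h = 50.
P55 = 200 + ((60.5 − 51)/17)·50 = 200 + 27.9412 = 227.941.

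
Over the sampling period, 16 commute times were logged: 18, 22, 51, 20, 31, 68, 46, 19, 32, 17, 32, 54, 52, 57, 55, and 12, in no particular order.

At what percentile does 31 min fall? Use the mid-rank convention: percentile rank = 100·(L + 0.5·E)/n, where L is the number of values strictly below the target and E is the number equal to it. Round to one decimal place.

40.6

Sorted: 12, 17, 18, 19, 20, 22, 31, 32, 32, 46, 51, 52, 54, 55, 57, 68.
Count below 31: L = 6; count equal: E = 1; n = 16.
Percentile rank = 100·(6 + 0.5·1)/16 = 100·6.5/16 = 40.62.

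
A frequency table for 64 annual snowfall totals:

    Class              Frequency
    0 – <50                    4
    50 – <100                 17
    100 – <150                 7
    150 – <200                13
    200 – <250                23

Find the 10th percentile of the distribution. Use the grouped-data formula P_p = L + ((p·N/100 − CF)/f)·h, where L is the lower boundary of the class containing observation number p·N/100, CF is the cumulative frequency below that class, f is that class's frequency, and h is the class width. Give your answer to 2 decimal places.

N = 64; target position k = 10/100 · 64 = 6.4.
Cumulative frequencies: 4, 21, 28, 41, 64.
Observation 6.4 falls in the class 50 – <100.
L = 50, CF = 4, f = 17, h = 50.
P10 = 50 + ((6.4 − 4)/17)·50 = 50 + 7.05882 = 57.0588.

57.06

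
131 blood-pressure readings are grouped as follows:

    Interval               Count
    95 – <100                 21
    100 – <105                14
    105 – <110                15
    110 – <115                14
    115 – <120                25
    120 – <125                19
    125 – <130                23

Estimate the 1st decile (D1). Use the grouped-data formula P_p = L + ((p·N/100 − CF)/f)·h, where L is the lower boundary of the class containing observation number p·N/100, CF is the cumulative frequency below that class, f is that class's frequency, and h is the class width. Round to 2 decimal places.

98.12

N = 131; target position k = 10/100 · 131 = 13.1.
Cumulative frequencies: 21, 35, 50, 64, 89, 108, 131.
Observation 13.1 falls in the class 95 – <100.
L = 95, CF = 0, f = 21, h = 5.
P10 = 95 + ((13.1 − 0)/21)·5 = 95 + 3.11905 = 98.119.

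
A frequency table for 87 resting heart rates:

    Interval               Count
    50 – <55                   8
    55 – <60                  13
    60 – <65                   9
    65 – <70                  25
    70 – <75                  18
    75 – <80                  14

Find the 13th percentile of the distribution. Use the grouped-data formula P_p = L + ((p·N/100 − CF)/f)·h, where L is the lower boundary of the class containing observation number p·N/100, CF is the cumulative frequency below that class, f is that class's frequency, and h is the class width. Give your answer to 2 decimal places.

56.27

N = 87; target position k = 13/100 · 87 = 11.31.
Cumulative frequencies: 8, 21, 30, 55, 73, 87.
Observation 11.31 falls in the class 55 – <60.
L = 55, CF = 8, f = 13, h = 5.
P13 = 55 + ((11.31 − 8)/13)·5 = 55 + 1.27308 = 56.2731.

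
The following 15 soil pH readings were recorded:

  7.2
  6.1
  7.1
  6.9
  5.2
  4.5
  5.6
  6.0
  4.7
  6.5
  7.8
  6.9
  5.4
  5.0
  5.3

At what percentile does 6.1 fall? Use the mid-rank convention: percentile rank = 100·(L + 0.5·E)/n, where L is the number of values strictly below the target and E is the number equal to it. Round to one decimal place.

56.7

Sorted: 4.5, 4.7, 5.0, 5.2, 5.3, 5.4, 5.6, 6.0, 6.1, 6.5, 6.9, 6.9, 7.1, 7.2, 7.8.
Count below 6.1: L = 8; count equal: E = 1; n = 15.
Percentile rank = 100·(8 + 0.5·1)/15 = 100·8.5/15 = 56.67.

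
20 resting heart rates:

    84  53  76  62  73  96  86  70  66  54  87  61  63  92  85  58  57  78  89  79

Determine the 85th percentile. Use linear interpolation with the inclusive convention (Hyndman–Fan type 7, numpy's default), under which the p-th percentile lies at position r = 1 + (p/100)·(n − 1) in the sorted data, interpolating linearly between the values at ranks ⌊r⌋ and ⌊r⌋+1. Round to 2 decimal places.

87.30

Sorted: 53, 54, 57, 58, 61, 62, 63, 66, 70, 73, 76, 78, 79, 84, 85, 86, 87, 89, 92, 96.
n = 20.
r = 1 + (85/100)·(20 − 1) = 1 + 16.15 = 17.15.
Rank 17 is 87 and rank 18 is 89.
Interpolate: 87 + 0.15·(89 − 87) = 87 + 0.15·2 = 87.3.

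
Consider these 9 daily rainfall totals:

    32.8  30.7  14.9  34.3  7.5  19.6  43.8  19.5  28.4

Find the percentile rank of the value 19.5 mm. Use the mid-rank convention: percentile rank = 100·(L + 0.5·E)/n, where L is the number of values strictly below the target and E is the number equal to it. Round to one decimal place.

Sorted: 7.5, 14.9, 19.5, 19.6, 28.4, 30.7, 32.8, 34.3, 43.8.
Count below 19.5: L = 2; count equal: E = 1; n = 9.
Percentile rank = 100·(2 + 0.5·1)/9 = 100·2.5/9 = 27.78.

27.8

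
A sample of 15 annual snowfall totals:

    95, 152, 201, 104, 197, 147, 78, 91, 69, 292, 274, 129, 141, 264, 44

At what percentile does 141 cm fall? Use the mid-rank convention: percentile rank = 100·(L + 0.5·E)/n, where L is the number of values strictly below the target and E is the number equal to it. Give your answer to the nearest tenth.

50.0

Sorted: 44, 69, 78, 91, 95, 104, 129, 141, 147, 152, 197, 201, 264, 274, 292.
Count below 141: L = 7; count equal: E = 1; n = 15.
Percentile rank = 100·(7 + 0.5·1)/15 = 100·7.5/15 = 50.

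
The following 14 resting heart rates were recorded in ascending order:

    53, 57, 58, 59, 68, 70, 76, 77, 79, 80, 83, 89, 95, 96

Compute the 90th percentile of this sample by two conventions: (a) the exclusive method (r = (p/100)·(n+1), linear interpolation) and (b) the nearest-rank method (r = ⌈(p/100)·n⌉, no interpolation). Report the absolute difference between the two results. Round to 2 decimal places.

n = 14.
(a) r = 13.5; between ranks 13 (95) and 14 (96): 95.5.
(b) the nearest-rank method: rank 13 → 95.
|95.5 − 95| = 0.5.

0.50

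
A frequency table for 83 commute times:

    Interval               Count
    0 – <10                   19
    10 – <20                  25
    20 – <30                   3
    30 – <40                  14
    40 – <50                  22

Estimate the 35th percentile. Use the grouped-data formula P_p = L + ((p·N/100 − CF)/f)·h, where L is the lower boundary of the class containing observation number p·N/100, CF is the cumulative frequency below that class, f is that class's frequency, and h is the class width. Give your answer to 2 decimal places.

N = 83; target position k = 35/100 · 83 = 29.05.
Cumulative frequencies: 19, 44, 47, 61, 83.
Observation 29.05 falls in the class 10 – <20.
L = 10, CF = 19, f = 25, h = 10.
P35 = 10 + ((29.05 − 19)/25)·10 = 10 + 4.02 = 14.02.

14.02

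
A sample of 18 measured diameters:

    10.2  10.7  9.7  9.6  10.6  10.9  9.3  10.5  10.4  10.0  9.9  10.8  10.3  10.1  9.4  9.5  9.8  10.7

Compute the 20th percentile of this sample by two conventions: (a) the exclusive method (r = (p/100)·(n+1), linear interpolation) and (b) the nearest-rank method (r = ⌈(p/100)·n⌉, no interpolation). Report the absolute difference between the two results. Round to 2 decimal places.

Sorted: 9.3, 9.4, 9.5, 9.6, 9.7, 9.8, 9.9, 10.0, 10.1, 10.2, 10.3, 10.4, 10.5, 10.6, 10.7, 10.7, 10.8, 10.9.
n = 18.
(a) r = 3.8; between ranks 3 (9.5) and 4 (9.6): 9.58.
(b) the nearest-rank method: rank 4 → 9.6.
|9.58 − 9.6| = 0.02.

0.02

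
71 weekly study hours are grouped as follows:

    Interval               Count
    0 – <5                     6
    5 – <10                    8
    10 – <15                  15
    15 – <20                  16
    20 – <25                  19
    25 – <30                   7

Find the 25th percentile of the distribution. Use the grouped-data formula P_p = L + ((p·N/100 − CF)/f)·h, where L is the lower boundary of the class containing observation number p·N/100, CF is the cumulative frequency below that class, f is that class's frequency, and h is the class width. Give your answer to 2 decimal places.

N = 71; target position k = 25/100 · 71 = 17.75.
Cumulative frequencies: 6, 14, 29, 45, 64, 71.
Observation 17.75 falls in the class 10 – <15.
L = 10, CF = 14, f = 15, h = 5.
P25 = 10 + ((17.75 − 14)/15)·5 = 10 + 1.25 = 11.25.

11.25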